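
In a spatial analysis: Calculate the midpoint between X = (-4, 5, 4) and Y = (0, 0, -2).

M = ((x₁+x₂)/2, (y₁+y₂)/2, (z₁+z₂)/2)
  = ((-4 + 0)/2, (5 + 0)/2, (4 - 2)/2)
  = (-4/2, 5/2, 2/2)
  = (-2, 2.5, 1)

(-2, 2.5, 1)


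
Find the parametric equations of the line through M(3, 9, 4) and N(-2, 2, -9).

Direction vector d = N - M = (-2 - 3, 2 - 9, -9 - 4) = (-5, -7, -13)
Parametric form r = M + t·d:
x = 3 - 5t, y = 9 - 7t, z = 4 - 13t

x = 3 - 5t, y = 9 - 7t, z = 4 - 13t


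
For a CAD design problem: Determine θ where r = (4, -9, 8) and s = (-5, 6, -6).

r·s = 4·(-5) + (-9)·6 + 8·(-6) = -20 - 54 - 48 = -122
|r| = √(4² + (-9)² + 8²) = √161 ≈ 12.69
|s| = √((-5)² + 6² + (-6)²) = √97 ≈ 9.849
cos θ = (r·s)/(|r||s|) = -122/(12.69·9.849) ≈ -0.9762
θ = arccos(-0.9762) ≈ 167.5°

167.5°


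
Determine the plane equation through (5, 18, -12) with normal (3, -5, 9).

The plane through P with normal n = (a, b, c) satisfies n·(r - P) = 0,
i.e. ax + by + cz = a·x₀ + b·y₀ + c·z₀.
d = 3·5 + (-5)·18 + 9·(-12)
  = 15 - 90 - 108
  = -183
Equation: 3x - 5y + 9z = -183

3x - 5y + 9z = -183


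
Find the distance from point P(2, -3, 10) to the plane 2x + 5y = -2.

distance = |a·x₀ + b·y₀ + c·z₀ - d| / √(a² + b² + c²)
  = |2·2 + 5·(-3) + 0·10 - (-2)| / √(2² + 5² + 0²)
  = |4 - 15 + 0 + 2| / √(4 + 25 + 0)
  = |-9| / √29
  = 9 / 5.385
  ≈ 1.671

1.671


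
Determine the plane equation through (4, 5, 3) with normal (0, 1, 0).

The plane through P with normal n = (a, b, c) satisfies n·(r - P) = 0,
i.e. ax + by + cz = a·x₀ + b·y₀ + c·z₀.
d = 0·4 + 1·5 + 0·3
  = 0 + 5 + 0
  = 5
Equation: y = 5

y = 5


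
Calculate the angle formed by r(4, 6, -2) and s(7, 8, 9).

r·s = 4·7 + 6·8 + (-2)·9 = 28 + 48 - 18 = 58
|r| = √(4² + 6² + (-2)²) = √56 ≈ 7.483
|s| = √(7² + 8² + 9²) = √194 ≈ 13.93
cos θ = (r·s)/(|r||s|) = 58/(7.483·13.93) ≈ 0.5565
θ = arccos(0.5565) ≈ 56.19°

56.19°


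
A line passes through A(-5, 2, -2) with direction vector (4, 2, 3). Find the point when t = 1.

P(t) = A + t·d
  = (-5 + 4·1, 2 + 2·1, -2 + 3·1)
  = (-5 + 4, 2 + 2, -2 + 3)
  = (-1, 4, 1)

(-1, 4, 1)


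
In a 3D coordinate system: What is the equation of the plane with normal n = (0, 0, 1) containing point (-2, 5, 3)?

The plane through P with normal n = (a, b, c) satisfies n·(r - P) = 0,
i.e. ax + by + cz = a·x₀ + b·y₀ + c·z₀.
d = 0·(-2) + 0·5 + 1·3
  = 0 + 0 + 3
  = 3
Equation: z = 3

z = 3


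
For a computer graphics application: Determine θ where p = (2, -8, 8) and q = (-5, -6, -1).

p·q = 2·(-5) + (-8)·(-6) + 8·(-1) = -10 + 48 - 8 = 30
|p| = √(2² + (-8)² + 8²) = √132 ≈ 11.49
|q| = √((-5)² + (-6)² + (-1)²) = √62 ≈ 7.874
cos θ = (p·q)/(|p||q|) = 30/(11.49·7.874) ≈ 0.3316
θ = arccos(0.3316) ≈ 70.63°

70.63°


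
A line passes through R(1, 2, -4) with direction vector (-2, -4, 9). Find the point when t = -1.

P(t) = R + t·d
  = (1 + (-2)·(-1), 2 + (-4)·(-1), -4 + 9·(-1))
  = (1 + 2, 2 + 4, -4 - 9)
  = (3, 6, -13)

(3, 6, -13)


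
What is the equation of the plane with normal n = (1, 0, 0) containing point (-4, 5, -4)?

The plane through P with normal n = (a, b, c) satisfies n·(r - P) = 0,
i.e. ax + by + cz = a·x₀ + b·y₀ + c·z₀.
d = 1·(-4) + 0·5 + 0·(-4)
  = -4 + 0 + 0
  = -4
Equation: x = -4

x = -4


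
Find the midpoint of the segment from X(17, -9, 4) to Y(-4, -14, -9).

M = ((x₁+x₂)/2, (y₁+y₂)/2, (z₁+z₂)/2)
  = ((17 - 4)/2, (-9 - 14)/2, (4 - 9)/2)
  = (13/2, -23/2, -5/2)
  = (6.5, -11.5, -2.5)

(6.5, -11.5, -2.5)


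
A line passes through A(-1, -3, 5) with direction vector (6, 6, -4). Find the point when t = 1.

P(t) = A + t·d
  = (-1 + 6·1, -3 + 6·1, 5 + (-4)·1)
  = (-1 + 6, -3 + 6, 5 - 4)
  = (5, 3, 1)

(5, 3, 1)


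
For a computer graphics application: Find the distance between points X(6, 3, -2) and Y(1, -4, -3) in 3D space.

d = √[(x₂-x₁)² + (y₂-y₁)² + (z₂-z₁)²]
  = √[(-5)² + (-7)² + (-1)²]
  = √[25 + 49 + 1]
  = √75
  ≈ 8.66

8.66


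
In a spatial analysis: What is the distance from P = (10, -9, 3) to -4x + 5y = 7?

distance = |a·x₀ + b·y₀ + c·z₀ - d| / √(a² + b² + c²)
  = |(-4)·10 + 5·(-9) + 0·3 - 7| / √((-4)² + 5² + 0²)
  = |-40 - 45 + 0 - 7| / √(16 + 25 + 0)
  = |-92| / √41
  = 92 / 6.403
  ≈ 14.37

14.37


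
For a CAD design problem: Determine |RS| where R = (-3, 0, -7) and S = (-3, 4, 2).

d = √[(x₂-x₁)² + (y₂-y₁)² + (z₂-z₁)²]
  = √[0² + 4² + 9²]
  = √[0 + 16 + 81]
  = √97
  ≈ 9.849

9.849


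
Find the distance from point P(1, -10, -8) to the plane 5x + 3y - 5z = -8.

distance = |a·x₀ + b·y₀ + c·z₀ - d| / √(a² + b² + c²)
  = |5·1 + 3·(-10) + (-5)·(-8) - (-8)| / √(5² + 3² + (-5)²)
  = |5 - 30 + 40 + 8| / √(25 + 9 + 25)
  = |23| / √59
  = 23 / 7.681
  ≈ 2.994

2.994


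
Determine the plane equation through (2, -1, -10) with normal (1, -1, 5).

The plane through P with normal n = (a, b, c) satisfies n·(r - P) = 0,
i.e. ax + by + cz = a·x₀ + b·y₀ + c·z₀.
d = 1·2 + (-1)·(-1) + 5·(-10)
  = 2 + 1 - 50
  = -47
Equation: x - y + 5z = -47

x - y + 5z = -47


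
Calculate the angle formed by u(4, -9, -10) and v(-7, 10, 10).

u·v = 4·(-7) + (-9)·10 + (-10)·10 = -28 - 90 - 100 = -218
|u| = √(4² + (-9)² + (-10)²) = √197 ≈ 14.04
|v| = √((-7)² + 10² + 10²) = √249 ≈ 15.78
cos θ = (u·v)/(|u||v|) = -218/(14.04·15.78) ≈ -0.9843
θ = arccos(-0.9843) ≈ 169.8°

169.8°


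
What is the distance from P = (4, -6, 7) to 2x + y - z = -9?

distance = |a·x₀ + b·y₀ + c·z₀ - d| / √(a² + b² + c²)
  = |2·4 + 1·(-6) + (-1)·7 - (-9)| / √(2² + 1² + (-1)²)
  = |8 - 6 - 7 + 9| / √(4 + 1 + 1)
  = |4| / √6
  = 4 / 2.449
  ≈ 1.633

1.633


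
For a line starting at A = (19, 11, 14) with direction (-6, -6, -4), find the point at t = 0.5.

P(t) = A + t·d
  = (19 + (-6)·0.5, 11 + (-6)·0.5, 14 + (-4)·0.5)
  = (19 - 3, 11 - 3, 14 - 2)
  = (16, 8, 12)

(16, 8, 12)


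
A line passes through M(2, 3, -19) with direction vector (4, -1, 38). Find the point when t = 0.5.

P(t) = M + t·d
  = (2 + 4·0.5, 3 + (-1)·0.5, -19 + 38·0.5)
  = (2 + 2, 3 - 0.5, -19 + 19)
  = (4, 2.5, 0)

(4, 2.5, 0)


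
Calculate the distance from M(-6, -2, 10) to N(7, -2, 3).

d = √[(x₂-x₁)² + (y₂-y₁)² + (z₂-z₁)²]
  = √[13² + 0² + (-7)²]
  = √[169 + 0 + 49]
  = √218
  ≈ 14.76

14.76


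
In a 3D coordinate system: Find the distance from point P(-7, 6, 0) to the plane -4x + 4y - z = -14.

distance = |a·x₀ + b·y₀ + c·z₀ - d| / √(a² + b² + c²)
  = |(-4)·(-7) + 4·6 + (-1)·0 - (-14)| / √((-4)² + 4² + (-1)²)
  = |28 + 24 + 0 + 14| / √(16 + 16 + 1)
  = |66| / √33
  = 66 / 5.745
  ≈ 11.49

11.49


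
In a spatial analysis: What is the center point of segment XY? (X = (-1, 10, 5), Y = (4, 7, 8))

M = ((x₁+x₂)/2, (y₁+y₂)/2, (z₁+z₂)/2)
  = ((-1 + 4)/2, (10 + 7)/2, (5 + 8)/2)
  = (3/2, 17/2, 13/2)
  = (1.5, 8.5, 6.5)

(1.5, 8.5, 6.5)


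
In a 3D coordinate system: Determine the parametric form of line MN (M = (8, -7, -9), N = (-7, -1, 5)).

Direction vector d = N - M = (-7 - 8, -1 + 7, 5 + 9) = (-15, 6, 14)
Parametric form r = M + t·d:
x = 8 - 15t, y = -7 + 6t, z = -9 + 14t

x = 8 - 15t, y = -7 + 6t, z = -9 + 14t


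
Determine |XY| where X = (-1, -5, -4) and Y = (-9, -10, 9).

d = √[(x₂-x₁)² + (y₂-y₁)² + (z₂-z₁)²]
  = √[(-8)² + (-5)² + 13²]
  = √[64 + 25 + 169]
  = √258
  ≈ 16.06

16.06


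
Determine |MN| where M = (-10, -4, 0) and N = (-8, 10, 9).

d = √[(x₂-x₁)² + (y₂-y₁)² + (z₂-z₁)²]
  = √[2² + 14² + 9²]
  = √[4 + 196 + 81]
  = √281
  ≈ 16.76

16.76


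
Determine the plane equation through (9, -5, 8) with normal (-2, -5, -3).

The plane through P with normal n = (a, b, c) satisfies n·(r - P) = 0,
i.e. ax + by + cz = a·x₀ + b·y₀ + c·z₀.
d = (-2)·9 + (-5)·(-5) + (-3)·8
  = -18 + 25 - 24
  = -17
Equation: -2x - 5y - 3z = -17

-2x - 5y - 3z = -17


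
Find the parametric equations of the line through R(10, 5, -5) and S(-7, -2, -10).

Direction vector d = S - R = (-7 - 10, -2 - 5, -10 + 5) = (-17, -7, -5)
Parametric form r = R + t·d:
x = 10 - 17t, y = 5 - 7t, z = -5 - 5t

x = 10 - 17t, y = 5 - 7t, z = -5 - 5t


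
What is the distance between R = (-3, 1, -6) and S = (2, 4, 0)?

d = √[(x₂-x₁)² + (y₂-y₁)² + (z₂-z₁)²]
  = √[5² + 3² + 6²]
  = √[25 + 9 + 36]
  = √70
  ≈ 8.367

8.367


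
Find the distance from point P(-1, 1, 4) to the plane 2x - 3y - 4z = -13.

distance = |a·x₀ + b·y₀ + c·z₀ - d| / √(a² + b² + c²)
  = |2·(-1) + (-3)·1 + (-4)·4 - (-13)| / √(2² + (-3)² + (-4)²)
  = |-2 - 3 - 16 + 13| / √(4 + 9 + 16)
  = |-8| / √29
  = 8 / 5.385
  ≈ 1.486

1.486


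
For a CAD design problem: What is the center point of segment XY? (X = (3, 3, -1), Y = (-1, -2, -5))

M = ((x₁+x₂)/2, (y₁+y₂)/2, (z₁+z₂)/2)
  = ((3 - 1)/2, (3 - 2)/2, (-1 - 5)/2)
  = (2/2, 1/2, -6/2)
  = (1, 0.5, -3)

(1, 0.5, -3)


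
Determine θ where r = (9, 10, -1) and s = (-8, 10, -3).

r·s = 9·(-8) + 10·10 + (-1)·(-3) = -72 + 100 + 3 = 31
|r| = √(9² + 10² + (-1)²) = √182 ≈ 13.49
|s| = √((-8)² + 10² + (-3)²) = √173 ≈ 13.15
cos θ = (r·s)/(|r||s|) = 31/(13.49·13.15) ≈ 0.1747
θ = arccos(0.1747) ≈ 79.94°

79.94°


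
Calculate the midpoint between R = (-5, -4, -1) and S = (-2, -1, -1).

M = ((x₁+x₂)/2, (y₁+y₂)/2, (z₁+z₂)/2)
  = ((-5 - 2)/2, (-4 - 1)/2, (-1 - 1)/2)
  = (-7/2, -5/2, -2/2)
  = (-3.5, -2.5, -1)

(-3.5, -2.5, -1)


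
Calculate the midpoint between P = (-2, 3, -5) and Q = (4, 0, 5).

M = ((x₁+x₂)/2, (y₁+y₂)/2, (z₁+z₂)/2)
  = ((-2 + 4)/2, (3 + 0)/2, (-5 + 5)/2)
  = (2/2, 3/2, 0/2)
  = (1, 1.5, 0)

(1, 1.5, 0)


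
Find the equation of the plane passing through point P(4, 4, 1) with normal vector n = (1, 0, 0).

The plane through P with normal n = (a, b, c) satisfies n·(r - P) = 0,
i.e. ax + by + cz = a·x₀ + b·y₀ + c·z₀.
d = 1·4 + 0·4 + 0·1
  = 4 + 0 + 0
  = 4
Equation: x = 4

x = 4


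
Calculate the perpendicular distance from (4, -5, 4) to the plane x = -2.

distance = |a·x₀ + b·y₀ + c·z₀ - d| / √(a² + b² + c²)
  = |1·4 + 0·(-5) + 0·4 - (-2)| / √(1² + 0² + 0²)
  = |4 + 0 + 0 + 2| / √(1 + 0 + 0)
  = |6| / √1
  = 6 / 1
  ≈ 6

6


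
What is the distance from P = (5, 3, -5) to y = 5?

distance = |a·x₀ + b·y₀ + c·z₀ - d| / √(a² + b² + c²)
  = |0·5 + 1·3 + 0·(-5) - 5| / √(0² + 1² + 0²)
  = |0 + 3 + 0 - 5| / √(0 + 1 + 0)
  = |-2| / √1
  = 2 / 1
  ≈ 2

2


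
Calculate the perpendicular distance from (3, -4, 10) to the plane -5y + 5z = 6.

distance = |a·x₀ + b·y₀ + c·z₀ - d| / √(a² + b² + c²)
  = |0·3 + (-5)·(-4) + 5·10 - 6| / √(0² + (-5)² + 5²)
  = |0 + 20 + 50 - 6| / √(0 + 25 + 25)
  = |64| / √50
  = 64 / 7.071
  ≈ 9.051

9.051


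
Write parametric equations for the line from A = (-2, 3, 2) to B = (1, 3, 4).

Direction vector d = B - A = (1 + 2, 3 - 3, 4 - 2) = (3, 0, 2)
Parametric form r = A + t·d:
x = -2 + 3t, y = 3, z = 2 + 2t

x = -2 + 3t, y = 3, z = 2 + 2t


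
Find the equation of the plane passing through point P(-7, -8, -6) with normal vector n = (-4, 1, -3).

The plane through P with normal n = (a, b, c) satisfies n·(r - P) = 0,
i.e. ax + by + cz = a·x₀ + b·y₀ + c·z₀.
d = (-4)·(-7) + 1·(-8) + (-3)·(-6)
  = 28 - 8 + 18
  = 38
Equation: -4x + y - 3z = 38

-4x + y - 3z = 38


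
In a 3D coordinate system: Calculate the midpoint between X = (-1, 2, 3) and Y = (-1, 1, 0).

M = ((x₁+x₂)/2, (y₁+y₂)/2, (z₁+z₂)/2)
  = ((-1 - 1)/2, (2 + 1)/2, (3 + 0)/2)
  = (-2/2, 3/2, 3/2)
  = (-1, 1.5, 1.5)

(-1, 1.5, 1.5)


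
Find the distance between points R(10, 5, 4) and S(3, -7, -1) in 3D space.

d = √[(x₂-x₁)² + (y₂-y₁)² + (z₂-z₁)²]
  = √[(-7)² + (-12)² + (-5)²]
  = √[49 + 144 + 25]
  = √218
  ≈ 14.76

14.76


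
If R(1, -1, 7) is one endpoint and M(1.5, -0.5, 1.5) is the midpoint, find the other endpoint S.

S = 2M - R
  = (2·1.5 - 1, 2·(-0.5) - (-1), 2·1.5 - 7)
  = (3 - 1, -1 + 1, 3 - 7)
  = (2, 0, -4)

(2, 0, -4)


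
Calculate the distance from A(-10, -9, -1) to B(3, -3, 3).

d = √[(x₂-x₁)² + (y₂-y₁)² + (z₂-z₁)²]
  = √[13² + 6² + 4²]
  = √[169 + 36 + 16]
  = √221
  ≈ 14.87

14.87


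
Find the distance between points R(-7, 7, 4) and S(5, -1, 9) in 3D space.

d = √[(x₂-x₁)² + (y₂-y₁)² + (z₂-z₁)²]
  = √[12² + (-8)² + 5²]
  = √[144 + 64 + 25]
  = √233
  ≈ 15.26

15.26


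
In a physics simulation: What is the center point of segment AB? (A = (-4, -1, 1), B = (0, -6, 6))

M = ((x₁+x₂)/2, (y₁+y₂)/2, (z₁+z₂)/2)
  = ((-4 + 0)/2, (-1 - 6)/2, (1 + 6)/2)
  = (-4/2, -7/2, 7/2)
  = (-2, -3.5, 3.5)

(-2, -3.5, 3.5)


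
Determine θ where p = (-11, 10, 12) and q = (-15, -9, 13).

p·q = (-11)·(-15) + 10·(-9) + 12·13 = 165 - 90 + 156 = 231
|p| = √((-11)² + 10² + 12²) = √365 ≈ 19.1
|q| = √((-15)² + (-9)² + 13²) = √475 ≈ 21.79
cos θ = (p·q)/(|p||q|) = 231/(19.1·21.79) ≈ 0.5548
θ = arccos(0.5548) ≈ 56.3°

56.3°


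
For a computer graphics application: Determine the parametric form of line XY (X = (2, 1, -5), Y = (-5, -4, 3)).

Direction vector d = Y - X = (-5 - 2, -4 - 1, 3 + 5) = (-7, -5, 8)
Parametric form r = X + t·d:
x = 2 - 7t, y = 1 - 5t, z = -5 + 8t

x = 2 - 7t, y = 1 - 5t, z = -5 + 8t


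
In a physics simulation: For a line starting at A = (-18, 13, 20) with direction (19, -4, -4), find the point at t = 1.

P(t) = A + t·d
  = (-18 + 19·1, 13 + (-4)·1, 20 + (-4)·1)
  = (-18 + 19, 13 - 4, 20 - 4)
  = (1, 9, 16)

(1, 9, 16)


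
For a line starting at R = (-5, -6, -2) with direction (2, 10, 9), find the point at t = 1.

P(t) = R + t·d
  = (-5 + 2·1, -6 + 10·1, -2 + 9·1)
  = (-5 + 2, -6 + 10, -2 + 9)
  = (-3, 4, 7)

(-3, 4, 7)


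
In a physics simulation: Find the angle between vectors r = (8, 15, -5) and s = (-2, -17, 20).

r·s = 8·(-2) + 15·(-17) + (-5)·20 = -16 - 255 - 100 = -371
|r| = √(8² + 15² + (-5)²) = √314 ≈ 17.72
|s| = √((-2)² + (-17)² + 20²) = √693 ≈ 26.32
cos θ = (r·s)/(|r||s|) = -371/(17.72·26.32) ≈ -0.7953
θ = arccos(-0.7953) ≈ 142.7°

142.7°


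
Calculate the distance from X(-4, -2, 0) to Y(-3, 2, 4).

d = √[(x₂-x₁)² + (y₂-y₁)² + (z₂-z₁)²]
  = √[1² + 4² + 4²]
  = √[1 + 16 + 16]
  = √33
  ≈ 5.745

5.745


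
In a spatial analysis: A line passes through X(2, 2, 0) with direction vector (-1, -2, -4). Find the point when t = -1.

P(t) = X + t·d
  = (2 + (-1)·(-1), 2 + (-2)·(-1), 0 + (-4)·(-1))
  = (2 + 1, 2 + 2, 0 + 4)
  = (3, 4, 4)

(3, 4, 4)


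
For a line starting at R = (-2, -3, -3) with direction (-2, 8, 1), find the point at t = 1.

P(t) = R + t·d
  = (-2 + (-2)·1, -3 + 8·1, -3 + 1·1)
  = (-2 - 2, -3 + 8, -3 + 1)
  = (-4, 5, -2)

(-4, 5, -2)


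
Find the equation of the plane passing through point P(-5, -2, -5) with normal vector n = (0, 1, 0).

The plane through P with normal n = (a, b, c) satisfies n·(r - P) = 0,
i.e. ax + by + cz = a·x₀ + b·y₀ + c·z₀.
d = 0·(-5) + 1·(-2) + 0·(-5)
  = 0 - 2 + 0
  = -2
Equation: y = -2

y = -2


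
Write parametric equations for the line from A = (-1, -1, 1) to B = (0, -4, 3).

Direction vector d = B - A = (0 + 1, -4 + 1, 3 - 1) = (1, -3, 2)
Parametric form r = A + t·d:
x = -1 + t, y = -1 - 3t, z = 1 + 2t

x = -1 + t, y = -1 - 3t, z = 1 + 2t


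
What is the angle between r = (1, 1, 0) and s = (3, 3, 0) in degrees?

r·s = 1·3 + 1·3 + 0·0 = 3 + 3 + 0 = 6
|r| = √(1² + 1² + 0²) = √2 ≈ 1.414
|s| = √(3² + 3² + 0²) = √18 ≈ 4.243
cos θ = (r·s)/(|r||s|) = 6/(1.414·4.243) ≈ 1
θ = arccos(1) ≈ 0°

0°


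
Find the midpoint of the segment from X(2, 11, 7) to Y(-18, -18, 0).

M = ((x₁+x₂)/2, (y₁+y₂)/2, (z₁+z₂)/2)
  = ((2 - 18)/2, (11 - 18)/2, (7 + 0)/2)
  = (-16/2, -7/2, 7/2)
  = (-8, -3.5, 3.5)

(-8, -3.5, 3.5)


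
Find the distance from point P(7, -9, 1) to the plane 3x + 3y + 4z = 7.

distance = |a·x₀ + b·y₀ + c·z₀ - d| / √(a² + b² + c²)
  = |3·7 + 3·(-9) + 4·1 - 7| / √(3² + 3² + 4²)
  = |21 - 27 + 4 - 7| / √(9 + 9 + 16)
  = |-9| / √34
  = 9 / 5.831
  ≈ 1.543

1.543


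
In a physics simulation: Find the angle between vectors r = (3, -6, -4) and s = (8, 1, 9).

r·s = 3·8 + (-6)·1 + (-4)·9 = 24 - 6 - 36 = -18
|r| = √(3² + (-6)² + (-4)²) = √61 ≈ 7.81
|s| = √(8² + 1² + 9²) = √146 ≈ 12.08
cos θ = (r·s)/(|r||s|) = -18/(7.81·12.08) ≈ -0.1907
θ = arccos(-0.1907) ≈ 101°

101°


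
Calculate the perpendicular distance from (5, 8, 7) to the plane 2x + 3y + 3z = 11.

distance = |a·x₀ + b·y₀ + c·z₀ - d| / √(a² + b² + c²)
  = |2·5 + 3·8 + 3·7 - 11| / √(2² + 3² + 3²)
  = |10 + 24 + 21 - 11| / √(4 + 9 + 9)
  = |44| / √22
  = 44 / 4.69
  ≈ 9.381

9.381


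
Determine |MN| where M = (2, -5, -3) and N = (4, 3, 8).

d = √[(x₂-x₁)² + (y₂-y₁)² + (z₂-z₁)²]
  = √[2² + 8² + 11²]
  = √[4 + 64 + 121]
  = √189
  ≈ 13.75

13.75


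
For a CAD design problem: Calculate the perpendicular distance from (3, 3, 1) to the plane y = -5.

distance = |a·x₀ + b·y₀ + c·z₀ - d| / √(a² + b² + c²)
  = |0·3 + 1·3 + 0·1 - (-5)| / √(0² + 1² + 0²)
  = |0 + 3 + 0 + 5| / √(0 + 1 + 0)
  = |8| / √1
  = 8 / 1
  ≈ 8

8


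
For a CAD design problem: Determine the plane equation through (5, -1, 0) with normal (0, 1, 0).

The plane through P with normal n = (a, b, c) satisfies n·(r - P) = 0,
i.e. ax + by + cz = a·x₀ + b·y₀ + c·z₀.
d = 0·5 + 1·(-1) + 0·0
  = 0 - 1 + 0
  = -1
Equation: y = -1

y = -1


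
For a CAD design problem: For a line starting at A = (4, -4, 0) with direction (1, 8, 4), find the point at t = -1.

P(t) = A + t·d
  = (4 + 1·(-1), -4 + 8·(-1), 0 + 4·(-1))
  = (4 - 1, -4 - 8, 0 - 4)
  = (3, -12, -4)

(3, -12, -4)


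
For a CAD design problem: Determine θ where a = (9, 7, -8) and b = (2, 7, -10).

a·b = 9·2 + 7·7 + (-8)·(-10) = 18 + 49 + 80 = 147
|a| = √(9² + 7² + (-8)²) = √194 ≈ 13.93
|b| = √(2² + 7² + (-10)²) = √153 ≈ 12.37
cos θ = (a·b)/(|a||b|) = 147/(13.93·12.37) ≈ 0.8532
θ = arccos(0.8532) ≈ 31.43°

31.43°


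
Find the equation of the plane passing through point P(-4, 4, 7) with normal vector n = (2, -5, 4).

The plane through P with normal n = (a, b, c) satisfies n·(r - P) = 0,
i.e. ax + by + cz = a·x₀ + b·y₀ + c·z₀.
d = 2·(-4) + (-5)·4 + 4·7
  = -8 - 20 + 28
  = 0
Equation: 2x - 5y + 4z = 0

2x - 5y + 4z = 0


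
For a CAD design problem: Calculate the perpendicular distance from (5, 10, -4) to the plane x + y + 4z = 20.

distance = |a·x₀ + b·y₀ + c·z₀ - d| / √(a² + b² + c²)
  = |1·5 + 1·10 + 4·(-4) - 20| / √(1² + 1² + 4²)
  = |5 + 10 - 16 - 20| / √(1 + 1 + 16)
  = |-21| / √18
  = 21 / 4.243
  ≈ 4.95

4.95


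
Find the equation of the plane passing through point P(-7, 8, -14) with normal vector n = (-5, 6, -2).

The plane through P with normal n = (a, b, c) satisfies n·(r - P) = 0,
i.e. ax + by + cz = a·x₀ + b·y₀ + c·z₀.
d = (-5)·(-7) + 6·8 + (-2)·(-14)
  = 35 + 48 + 28
  = 111
Equation: -5x + 6y - 2z = 111

-5x + 6y - 2z = 111


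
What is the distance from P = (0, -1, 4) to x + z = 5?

distance = |a·x₀ + b·y₀ + c·z₀ - d| / √(a² + b² + c²)
  = |1·0 + 0·(-1) + 1·4 - 5| / √(1² + 0² + 1²)
  = |0 + 0 + 4 - 5| / √(1 + 0 + 1)
  = |-1| / √2
  = 1 / 1.414
  ≈ 0.7071

0.7071


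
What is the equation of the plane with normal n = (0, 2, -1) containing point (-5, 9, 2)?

The plane through P with normal n = (a, b, c) satisfies n·(r - P) = 0,
i.e. ax + by + cz = a·x₀ + b·y₀ + c·z₀.
d = 0·(-5) + 2·9 + (-1)·2
  = 0 + 18 - 2
  = 16
Equation: 2y - z = 16

2y - z = 16


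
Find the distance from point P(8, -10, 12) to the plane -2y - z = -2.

distance = |a·x₀ + b·y₀ + c·z₀ - d| / √(a² + b² + c²)
  = |0·8 + (-2)·(-10) + (-1)·12 - (-2)| / √(0² + (-2)² + (-1)²)
  = |0 + 20 - 12 + 2| / √(0 + 4 + 1)
  = |10| / √5
  = 10 / 2.236
  ≈ 4.472

4.472


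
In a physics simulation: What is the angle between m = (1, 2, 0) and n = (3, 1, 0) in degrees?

m·n = 1·3 + 2·1 + 0·0 = 3 + 2 + 0 = 5
|m| = √(1² + 2² + 0²) = √5 ≈ 2.236
|n| = √(3² + 1² + 0²) = √10 ≈ 3.162
cos θ = (m·n)/(|m||n|) = 5/(2.236·3.162) ≈ 0.7071
θ = arccos(0.7071) ≈ 45°

45°


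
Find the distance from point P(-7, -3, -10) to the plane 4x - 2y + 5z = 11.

distance = |a·x₀ + b·y₀ + c·z₀ - d| / √(a² + b² + c²)
  = |4·(-7) + (-2)·(-3) + 5·(-10) - 11| / √(4² + (-2)² + 5²)
  = |-28 + 6 - 50 - 11| / √(16 + 4 + 25)
  = |-83| / √45
  = 83 / 6.708
  ≈ 12.37

12.37


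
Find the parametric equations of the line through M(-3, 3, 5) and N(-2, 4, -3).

Direction vector d = N - M = (-2 + 3, 4 - 3, -3 - 5) = (1, 1, -8)
Parametric form r = M + t·d:
x = -3 + t, y = 3 + t, z = 5 - 8t

x = -3 + t, y = 3 + t, z = 5 - 8t


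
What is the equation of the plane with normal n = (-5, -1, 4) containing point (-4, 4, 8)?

The plane through P with normal n = (a, b, c) satisfies n·(r - P) = 0,
i.e. ax + by + cz = a·x₀ + b·y₀ + c·z₀.
d = (-5)·(-4) + (-1)·4 + 4·8
  = 20 - 4 + 32
  = 48
Equation: -5x - y + 4z = 48

-5x - y + 4z = 48


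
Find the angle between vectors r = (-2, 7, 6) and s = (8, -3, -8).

r·s = (-2)·8 + 7·(-3) + 6·(-8) = -16 - 21 - 48 = -85
|r| = √((-2)² + 7² + 6²) = √89 ≈ 9.434
|s| = √(8² + (-3)² + (-8)²) = √137 ≈ 11.7
cos θ = (r·s)/(|r||s|) = -85/(9.434·11.7) ≈ -0.7698
θ = arccos(-0.7698) ≈ 140.3°

140.3°


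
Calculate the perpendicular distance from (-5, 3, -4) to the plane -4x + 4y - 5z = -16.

distance = |a·x₀ + b·y₀ + c·z₀ - d| / √(a² + b² + c²)
  = |(-4)·(-5) + 4·3 + (-5)·(-4) - (-16)| / √((-4)² + 4² + (-5)²)
  = |20 + 12 + 20 + 16| / √(16 + 16 + 25)
  = |68| / √57
  = 68 / 7.55
  ≈ 9.007

9.007


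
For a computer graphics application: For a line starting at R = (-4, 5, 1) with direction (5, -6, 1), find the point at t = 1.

P(t) = R + t·d
  = (-4 + 5·1, 5 + (-6)·1, 1 + 1·1)
  = (-4 + 5, 5 - 6, 1 + 1)
  = (1, -1, 2)

(1, -1, 2)


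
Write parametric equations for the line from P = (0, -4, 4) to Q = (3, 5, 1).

Direction vector d = Q - P = (3 + 0, 5 + 4, 1 - 4) = (3, 9, -3)
Parametric form r = P + t·d:
x = 0 + 3t, y = -4 + 9t, z = 4 - 3t

x = 0 + 3t, y = -4 + 9t, z = 4 - 3t


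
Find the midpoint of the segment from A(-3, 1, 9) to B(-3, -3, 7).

M = ((x₁+x₂)/2, (y₁+y₂)/2, (z₁+z₂)/2)
  = ((-3 - 3)/2, (1 - 3)/2, (9 + 7)/2)
  = (-6/2, -2/2, 16/2)
  = (-3, -1, 8)

(-3, -1, 8)


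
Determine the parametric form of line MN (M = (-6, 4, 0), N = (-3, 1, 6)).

Direction vector d = N - M = (-3 + 6, 1 - 4, 6 + 0) = (3, -3, 6)
Parametric form r = M + t·d:
x = -6 + 3t, y = 4 - 3t, z = 0 + 6t

x = -6 + 3t, y = 4 - 3t, z = 0 + 6t


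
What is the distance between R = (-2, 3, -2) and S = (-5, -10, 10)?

d = √[(x₂-x₁)² + (y₂-y₁)² + (z₂-z₁)²]
  = √[(-3)² + (-13)² + 12²]
  = √[9 + 169 + 144]
  = √322
  ≈ 17.94

17.94


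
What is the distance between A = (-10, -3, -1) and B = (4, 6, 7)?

d = √[(x₂-x₁)² + (y₂-y₁)² + (z₂-z₁)²]
  = √[14² + 9² + 8²]
  = √[196 + 81 + 64]
  = √341
  ≈ 18.47

18.47


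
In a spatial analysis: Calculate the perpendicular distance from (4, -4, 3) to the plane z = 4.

distance = |a·x₀ + b·y₀ + c·z₀ - d| / √(a² + b² + c²)
  = |0·4 + 0·(-4) + 1·3 - 4| / √(0² + 0² + 1²)
  = |0 + 0 + 3 - 4| / √(0 + 0 + 1)
  = |-1| / √1
  = 1 / 1
  ≈ 1

1


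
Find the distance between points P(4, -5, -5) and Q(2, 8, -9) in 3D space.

d = √[(x₂-x₁)² + (y₂-y₁)² + (z₂-z₁)²]
  = √[(-2)² + 13² + (-4)²]
  = √[4 + 169 + 16]
  = √189
  ≈ 13.75

13.75


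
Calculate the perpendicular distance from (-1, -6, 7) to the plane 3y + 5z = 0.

distance = |a·x₀ + b·y₀ + c·z₀ - d| / √(a² + b² + c²)
  = |0·(-1) + 3·(-6) + 5·7 - 0| / √(0² + 3² + 5²)
  = |0 - 18 + 35 + 0| / √(0 + 9 + 25)
  = |17| / √34
  = 17 / 5.831
  ≈ 2.915

2.915


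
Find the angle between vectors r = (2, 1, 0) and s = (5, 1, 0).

r·s = 2·5 + 1·1 + 0·0 = 10 + 1 + 0 = 11
|r| = √(2² + 1² + 0²) = √5 ≈ 2.236
|s| = √(5² + 1² + 0²) = √26 ≈ 5.099
cos θ = (r·s)/(|r||s|) = 11/(2.236·5.099) ≈ 0.9648
θ = arccos(0.9648) ≈ 15.26°

15.26°


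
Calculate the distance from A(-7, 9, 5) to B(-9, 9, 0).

d = √[(x₂-x₁)² + (y₂-y₁)² + (z₂-z₁)²]
  = √[(-2)² + 0² + (-5)²]
  = √[4 + 0 + 25]
  = √29
  ≈ 5.385

5.385


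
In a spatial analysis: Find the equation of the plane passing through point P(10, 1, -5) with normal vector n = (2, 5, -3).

The plane through P with normal n = (a, b, c) satisfies n·(r - P) = 0,
i.e. ax + by + cz = a·x₀ + b·y₀ + c·z₀.
d = 2·10 + 5·1 + (-3)·(-5)
  = 20 + 5 + 15
  = 40
Equation: 2x + 5y - 3z = 40

2x + 5y - 3z = 40


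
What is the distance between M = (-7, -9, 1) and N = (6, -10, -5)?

d = √[(x₂-x₁)² + (y₂-y₁)² + (z₂-z₁)²]
  = √[13² + (-1)² + (-6)²]
  = √[169 + 1 + 36]
  = √206
  ≈ 14.35

14.35


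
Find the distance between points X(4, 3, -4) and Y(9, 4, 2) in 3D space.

d = √[(x₂-x₁)² + (y₂-y₁)² + (z₂-z₁)²]
  = √[5² + 1² + 6²]
  = √[25 + 1 + 36]
  = √62
  ≈ 7.874

7.874


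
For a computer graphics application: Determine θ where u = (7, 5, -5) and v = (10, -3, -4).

u·v = 7·10 + 5·(-3) + (-5)·(-4) = 70 - 15 + 20 = 75
|u| = √(7² + 5² + (-5)²) = √99 ≈ 9.95
|v| = √(10² + (-3)² + (-4)²) = √125 ≈ 11.18
cos θ = (u·v)/(|u||v|) = 75/(9.95·11.18) ≈ 0.6742
θ = arccos(0.6742) ≈ 47.61°

47.61°


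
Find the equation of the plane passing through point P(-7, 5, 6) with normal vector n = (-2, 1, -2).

The plane through P with normal n = (a, b, c) satisfies n·(r - P) = 0,
i.e. ax + by + cz = a·x₀ + b·y₀ + c·z₀.
d = (-2)·(-7) + 1·5 + (-2)·6
  = 14 + 5 - 12
  = 7
Equation: -2x + y - 2z = 7

-2x + y - 2z = 7


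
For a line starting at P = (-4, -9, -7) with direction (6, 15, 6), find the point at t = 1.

P(t) = P + t·d
  = (-4 + 6·1, -9 + 15·1, -7 + 6·1)
  = (-4 + 6, -9 + 15, -7 + 6)
  = (2, 6, -1)

(2, 6, -1)


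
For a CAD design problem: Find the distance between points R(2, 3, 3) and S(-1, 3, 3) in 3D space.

d = √[(x₂-x₁)² + (y₂-y₁)² + (z₂-z₁)²]
  = √[(-3)² + 0² + 0²]
  = √[9 + 0 + 0]
  = √9
  ≈ 3

3


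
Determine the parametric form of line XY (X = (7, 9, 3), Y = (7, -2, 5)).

Direction vector d = Y - X = (7 - 7, -2 - 9, 5 - 3) = (0, -11, 2)
Parametric form r = X + t·d:
x = 7, y = 9 - 11t, z = 3 + 2t

x = 7, y = 9 - 11t, z = 3 + 2t


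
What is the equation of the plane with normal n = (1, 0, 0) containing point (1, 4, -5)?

The plane through P with normal n = (a, b, c) satisfies n·(r - P) = 0,
i.e. ax + by + cz = a·x₀ + b·y₀ + c·z₀.
d = 1·1 + 0·4 + 0·(-5)
  = 1 + 0 + 0
  = 1
Equation: x = 1

x = 1


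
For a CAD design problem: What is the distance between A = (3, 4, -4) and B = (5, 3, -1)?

d = √[(x₂-x₁)² + (y₂-y₁)² + (z₂-z₁)²]
  = √[2² + (-1)² + 3²]
  = √[4 + 1 + 9]
  = √14
  ≈ 3.742

3.742


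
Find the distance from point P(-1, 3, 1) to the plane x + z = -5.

distance = |a·x₀ + b·y₀ + c·z₀ - d| / √(a² + b² + c²)
  = |1·(-1) + 0·3 + 1·1 - (-5)| / √(1² + 0² + 1²)
  = |-1 + 0 + 1 + 5| / √(1 + 0 + 1)
  = |5| / √2
  = 5 / 1.414
  ≈ 3.536

3.536


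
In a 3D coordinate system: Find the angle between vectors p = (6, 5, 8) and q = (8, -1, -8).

p·q = 6·8 + 5·(-1) + 8·(-8) = 48 - 5 - 64 = -21
|p| = √(6² + 5² + 8²) = √125 ≈ 11.18
|q| = √(8² + (-1)² + (-8)²) = √129 ≈ 11.36
cos θ = (p·q)/(|p||q|) = -21/(11.18·11.36) ≈ -0.1654
θ = arccos(-0.1654) ≈ 99.52°

99.52°


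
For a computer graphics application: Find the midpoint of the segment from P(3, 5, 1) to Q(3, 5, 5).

M = ((x₁+x₂)/2, (y₁+y₂)/2, (z₁+z₂)/2)
  = ((3 + 3)/2, (5 + 5)/2, (1 + 5)/2)
  = (6/2, 10/2, 6/2)
  = (3, 5, 3)

(3, 5, 3)


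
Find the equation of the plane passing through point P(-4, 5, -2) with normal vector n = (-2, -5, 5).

The plane through P with normal n = (a, b, c) satisfies n·(r - P) = 0,
i.e. ax + by + cz = a·x₀ + b·y₀ + c·z₀.
d = (-2)·(-4) + (-5)·5 + 5·(-2)
  = 8 - 25 - 10
  = -27
Equation: -2x - 5y + 5z = -27

-2x - 5y + 5z = -27


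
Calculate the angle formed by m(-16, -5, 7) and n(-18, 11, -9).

m·n = (-16)·(-18) + (-5)·11 + 7·(-9) = 288 - 55 - 63 = 170
|m| = √((-16)² + (-5)² + 7²) = √330 ≈ 18.17
|n| = √((-18)² + 11² + (-9)²) = √526 ≈ 22.93
cos θ = (m·n)/(|m||n|) = 170/(18.17·22.93) ≈ 0.408
θ = arccos(0.408) ≈ 65.92°

65.92°


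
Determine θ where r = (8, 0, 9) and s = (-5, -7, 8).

r·s = 8·(-5) + 0·(-7) + 9·8 = -40 + 0 + 72 = 32
|r| = √(8² + 0² + 9²) = √145 ≈ 12.04
|s| = √((-5)² + (-7)² + 8²) = √138 ≈ 11.75
cos θ = (r·s)/(|r||s|) = 32/(12.04·11.75) ≈ 0.2262
θ = arccos(0.2262) ≈ 76.93°

76.93°


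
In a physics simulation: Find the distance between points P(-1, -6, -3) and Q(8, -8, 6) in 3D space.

d = √[(x₂-x₁)² + (y₂-y₁)² + (z₂-z₁)²]
  = √[9² + (-2)² + 9²]
  = √[81 + 4 + 81]
  = √166
  ≈ 12.88

12.88


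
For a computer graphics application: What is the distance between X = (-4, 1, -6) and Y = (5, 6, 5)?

d = √[(x₂-x₁)² + (y₂-y₁)² + (z₂-z₁)²]
  = √[9² + 5² + 11²]
  = √[81 + 25 + 121]
  = √227
  ≈ 15.07

15.07


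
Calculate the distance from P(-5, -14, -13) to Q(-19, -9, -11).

d = √[(x₂-x₁)² + (y₂-y₁)² + (z₂-z₁)²]
  = √[(-14)² + 5² + 2²]
  = √[196 + 25 + 4]
  = √225
  ≈ 15

15


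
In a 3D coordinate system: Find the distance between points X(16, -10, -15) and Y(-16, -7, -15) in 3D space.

d = √[(x₂-x₁)² + (y₂-y₁)² + (z₂-z₁)²]
  = √[(-32)² + 3² + 0²]
  = √[1024 + 9 + 0]
  = √1033
  ≈ 32.14

32.14


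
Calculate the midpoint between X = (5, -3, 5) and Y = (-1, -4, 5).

M = ((x₁+x₂)/2, (y₁+y₂)/2, (z₁+z₂)/2)
  = ((5 - 1)/2, (-3 - 4)/2, (5 + 5)/2)
  = (4/2, -7/2, 10/2)
  = (2, -3.5, 5)

(2, -3.5, 5)


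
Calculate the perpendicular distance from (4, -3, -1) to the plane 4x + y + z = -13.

distance = |a·x₀ + b·y₀ + c·z₀ - d| / √(a² + b² + c²)
  = |4·4 + 1·(-3) + 1·(-1) - (-13)| / √(4² + 1² + 1²)
  = |16 - 3 - 1 + 13| / √(16 + 1 + 1)
  = |25| / √18
  = 25 / 4.243
  ≈ 5.893

5.893


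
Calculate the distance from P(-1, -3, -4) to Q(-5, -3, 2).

d = √[(x₂-x₁)² + (y₂-y₁)² + (z₂-z₁)²]
  = √[(-4)² + 0² + 6²]
  = √[16 + 0 + 36]
  = √52
  ≈ 7.211

7.211


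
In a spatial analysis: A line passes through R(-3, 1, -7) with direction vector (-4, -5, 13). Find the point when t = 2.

P(t) = R + t·d
  = (-3 + (-4)·2, 1 + (-5)·2, -7 + 13·2)
  = (-3 - 8, 1 - 10, -7 + 26)
  = (-11, -9, 19)

(-11, -9, 19)


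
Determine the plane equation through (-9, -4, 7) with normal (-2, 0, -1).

The plane through P with normal n = (a, b, c) satisfies n·(r - P) = 0,
i.e. ax + by + cz = a·x₀ + b·y₀ + c·z₀.
d = (-2)·(-9) + 0·(-4) + (-1)·7
  = 18 + 0 - 7
  = 11
Equation: -2x - z = 11

-2x - z = 11


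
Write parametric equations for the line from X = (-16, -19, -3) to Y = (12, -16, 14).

Direction vector d = Y - X = (12 + 16, -16 + 19, 14 + 3) = (28, 3, 17)
Parametric form r = X + t·d:
x = -16 + 28t, y = -19 + 3t, z = -3 + 17t

x = -16 + 28t, y = -19 + 3t, z = -3 + 17t


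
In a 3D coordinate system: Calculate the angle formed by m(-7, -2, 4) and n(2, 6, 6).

m·n = (-7)·2 + (-2)·6 + 4·6 = -14 - 12 + 24 = -2
|m| = √((-7)² + (-2)² + 4²) = √69 ≈ 8.307
|n| = √(2² + 6² + 6²) = √76 ≈ 8.718
cos θ = (m·n)/(|m||n|) = -2/(8.307·8.718) ≈ -0.02762
θ = arccos(-0.02762) ≈ 91.58°

91.58°


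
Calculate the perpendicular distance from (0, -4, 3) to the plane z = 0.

distance = |a·x₀ + b·y₀ + c·z₀ - d| / √(a² + b² + c²)
  = |0·0 + 0·(-4) + 1·3 - 0| / √(0² + 0² + 1²)
  = |0 + 0 + 3 + 0| / √(0 + 0 + 1)
  = |3| / √1
  = 3 / 1
  ≈ 3

3


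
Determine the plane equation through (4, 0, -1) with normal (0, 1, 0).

The plane through P with normal n = (a, b, c) satisfies n·(r - P) = 0,
i.e. ax + by + cz = a·x₀ + b·y₀ + c·z₀.
d = 0·4 + 1·0 + 0·(-1)
  = 0 + 0 + 0
  = 0
Equation: y = 0

y = 0


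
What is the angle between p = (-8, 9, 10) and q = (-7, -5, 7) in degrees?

p·q = (-8)·(-7) + 9·(-5) + 10·7 = 56 - 45 + 70 = 81
|p| = √((-8)² + 9² + 10²) = √245 ≈ 15.65
|q| = √((-7)² + (-5)² + 7²) = √123 ≈ 11.09
cos θ = (p·q)/(|p||q|) = 81/(15.65·11.09) ≈ 0.4666
θ = arccos(0.4666) ≈ 62.19°

62.19°


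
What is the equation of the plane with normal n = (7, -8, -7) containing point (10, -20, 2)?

The plane through P with normal n = (a, b, c) satisfies n·(r - P) = 0,
i.e. ax + by + cz = a·x₀ + b·y₀ + c·z₀.
d = 7·10 + (-8)·(-20) + (-7)·2
  = 70 + 160 - 14
  = 216
Equation: 7x - 8y - 7z = 216

7x - 8y - 7z = 216


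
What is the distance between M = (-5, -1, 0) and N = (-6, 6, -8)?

d = √[(x₂-x₁)² + (y₂-y₁)² + (z₂-z₁)²]
  = √[(-1)² + 7² + (-8)²]
  = √[1 + 49 + 64]
  = √114
  ≈ 10.68

10.68


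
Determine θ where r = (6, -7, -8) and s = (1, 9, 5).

r·s = 6·1 + (-7)·9 + (-8)·5 = 6 - 63 - 40 = -97
|r| = √(6² + (-7)² + (-8)²) = √149 ≈ 12.21
|s| = √(1² + 9² + 5²) = √107 ≈ 10.34
cos θ = (r·s)/(|r||s|) = -97/(12.21·10.34) ≈ -0.7682
θ = arccos(-0.7682) ≈ 140.2°

140.2°


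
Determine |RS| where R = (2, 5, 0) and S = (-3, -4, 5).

d = √[(x₂-x₁)² + (y₂-y₁)² + (z₂-z₁)²]
  = √[(-5)² + (-9)² + 5²]
  = √[25 + 81 + 25]
  = √131
  ≈ 11.45

11.45


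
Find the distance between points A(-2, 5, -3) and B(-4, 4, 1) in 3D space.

d = √[(x₂-x₁)² + (y₂-y₁)² + (z₂-z₁)²]
  = √[(-2)² + (-1)² + 4²]
  = √[4 + 1 + 16]
  = √21
  ≈ 4.583

4.583


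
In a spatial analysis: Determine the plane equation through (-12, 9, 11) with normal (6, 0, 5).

The plane through P with normal n = (a, b, c) satisfies n·(r - P) = 0,
i.e. ax + by + cz = a·x₀ + b·y₀ + c·z₀.
d = 6·(-12) + 0·9 + 5·11
  = -72 + 0 + 55
  = -17
Equation: 6x + 5z = -17

6x + 5z = -17


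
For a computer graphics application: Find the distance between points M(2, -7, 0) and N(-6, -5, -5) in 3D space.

d = √[(x₂-x₁)² + (y₂-y₁)² + (z₂-z₁)²]
  = √[(-8)² + 2² + (-5)²]
  = √[64 + 4 + 25]
  = √93
  ≈ 9.644

9.644


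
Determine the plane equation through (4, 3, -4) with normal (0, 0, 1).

The plane through P with normal n = (a, b, c) satisfies n·(r - P) = 0,
i.e. ax + by + cz = a·x₀ + b·y₀ + c·z₀.
d = 0·4 + 0·3 + 1·(-4)
  = 0 + 0 - 4
  = -4
Equation: z = -4

z = -4


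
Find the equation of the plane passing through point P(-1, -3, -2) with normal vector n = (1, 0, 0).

The plane through P with normal n = (a, b, c) satisfies n·(r - P) = 0,
i.e. ax + by + cz = a·x₀ + b·y₀ + c·z₀.
d = 1·(-1) + 0·(-3) + 0·(-2)
  = -1 + 0 + 0
  = -1
Equation: x = -1

x = -1


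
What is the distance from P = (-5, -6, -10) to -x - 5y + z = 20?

distance = |a·x₀ + b·y₀ + c·z₀ - d| / √(a² + b² + c²)
  = |(-1)·(-5) + (-5)·(-6) + 1·(-10) - 20| / √((-1)² + (-5)² + 1²)
  = |5 + 30 - 10 - 20| / √(1 + 25 + 1)
  = |5| / √27
  = 5 / 5.196
  ≈ 0.9623

0.9623


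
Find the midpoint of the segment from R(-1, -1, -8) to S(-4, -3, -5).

M = ((x₁+x₂)/2, (y₁+y₂)/2, (z₁+z₂)/2)
  = ((-1 - 4)/2, (-1 - 3)/2, (-8 - 5)/2)
  = (-5/2, -4/2, -13/2)
  = (-2.5, -2, -6.5)

(-2.5, -2, -6.5)


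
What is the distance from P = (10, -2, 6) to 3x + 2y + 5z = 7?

distance = |a·x₀ + b·y₀ + c·z₀ - d| / √(a² + b² + c²)
  = |3·10 + 2·(-2) + 5·6 - 7| / √(3² + 2² + 5²)
  = |30 - 4 + 30 - 7| / √(9 + 4 + 25)
  = |49| / √38
  = 49 / 6.164
  ≈ 7.949

7.949


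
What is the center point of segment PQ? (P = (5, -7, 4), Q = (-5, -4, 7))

M = ((x₁+x₂)/2, (y₁+y₂)/2, (z₁+z₂)/2)
  = ((5 - 5)/2, (-7 - 4)/2, (4 + 7)/2)
  = (0/2, -11/2, 11/2)
  = (0, -5.5, 5.5)

(0, -5.5, 5.5)


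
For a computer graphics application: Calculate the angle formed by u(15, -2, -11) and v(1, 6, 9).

u·v = 15·1 + (-2)·6 + (-11)·9 = 15 - 12 - 99 = -96
|u| = √(15² + (-2)² + (-11)²) = √350 ≈ 18.71
|v| = √(1² + 6² + 9²) = √118 ≈ 10.86
cos θ = (u·v)/(|u||v|) = -96/(18.71·10.86) ≈ -0.4724
θ = arccos(-0.4724) ≈ 118.2°

118.2°


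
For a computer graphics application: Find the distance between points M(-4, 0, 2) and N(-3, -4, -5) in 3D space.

d = √[(x₂-x₁)² + (y₂-y₁)² + (z₂-z₁)²]
  = √[1² + (-4)² + (-7)²]
  = √[1 + 16 + 49]
  = √66
  ≈ 8.124

8.124


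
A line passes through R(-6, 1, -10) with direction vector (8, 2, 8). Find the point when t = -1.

P(t) = R + t·d
  = (-6 + 8·(-1), 1 + 2·(-1), -10 + 8·(-1))
  = (-6 - 8, 1 - 2, -10 - 8)
  = (-14, -1, -18)

(-14, -1, -18)


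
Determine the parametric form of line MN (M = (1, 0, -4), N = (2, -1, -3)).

Direction vector d = N - M = (2 - 1, -1 + 0, -3 + 4) = (1, -1, 1)
Parametric form r = M + t·d:
x = 1 + t, y = 0 - t, z = -4 + t

x = 1 + t, y = 0 - t, z = -4 + t


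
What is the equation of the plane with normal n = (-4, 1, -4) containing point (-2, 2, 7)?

The plane through P with normal n = (a, b, c) satisfies n·(r - P) = 0,
i.e. ax + by + cz = a·x₀ + b·y₀ + c·z₀.
d = (-4)·(-2) + 1·2 + (-4)·7
  = 8 + 2 - 28
  = -18
Equation: -4x + y - 4z = -18

-4x + y - 4z = -18


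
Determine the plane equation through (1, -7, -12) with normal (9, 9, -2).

The plane through P with normal n = (a, b, c) satisfies n·(r - P) = 0,
i.e. ax + by + cz = a·x₀ + b·y₀ + c·z₀.
d = 9·1 + 9·(-7) + (-2)·(-12)
  = 9 - 63 + 24
  = -30
Equation: 9x + 9y - 2z = -30

9x + 9y - 2z = -30


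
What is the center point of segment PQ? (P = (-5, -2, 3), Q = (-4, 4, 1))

M = ((x₁+x₂)/2, (y₁+y₂)/2, (z₁+z₂)/2)
  = ((-5 - 4)/2, (-2 + 4)/2, (3 + 1)/2)
  = (-9/2, 2/2, 4/2)
  = (-4.5, 1, 2)

(-4.5, 1, 2)


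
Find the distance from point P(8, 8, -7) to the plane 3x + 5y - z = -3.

distance = |a·x₀ + b·y₀ + c·z₀ - d| / √(a² + b² + c²)
  = |3·8 + 5·8 + (-1)·(-7) - (-3)| / √(3² + 5² + (-1)²)
  = |24 + 40 + 7 + 3| / √(9 + 25 + 1)
  = |74| / √35
  = 74 / 5.916
  ≈ 12.51

12.51


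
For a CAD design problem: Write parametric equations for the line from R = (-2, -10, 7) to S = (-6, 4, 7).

Direction vector d = S - R = (-6 + 2, 4 + 10, 7 - 7) = (-4, 14, 0)
Parametric form r = R + t·d:
x = -2 - 4t, y = -10 + 14t, z = 7

x = -2 - 4t, y = -10 + 14t, z = 7


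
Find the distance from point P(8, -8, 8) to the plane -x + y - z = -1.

distance = |a·x₀ + b·y₀ + c·z₀ - d| / √(a² + b² + c²)
  = |(-1)·8 + 1·(-8) + (-1)·8 - (-1)| / √((-1)² + 1² + (-1)²)
  = |-8 - 8 - 8 + 1| / √(1 + 1 + 1)
  = |-23| / √3
  = 23 / 1.732
  ≈ 13.28

13.28
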